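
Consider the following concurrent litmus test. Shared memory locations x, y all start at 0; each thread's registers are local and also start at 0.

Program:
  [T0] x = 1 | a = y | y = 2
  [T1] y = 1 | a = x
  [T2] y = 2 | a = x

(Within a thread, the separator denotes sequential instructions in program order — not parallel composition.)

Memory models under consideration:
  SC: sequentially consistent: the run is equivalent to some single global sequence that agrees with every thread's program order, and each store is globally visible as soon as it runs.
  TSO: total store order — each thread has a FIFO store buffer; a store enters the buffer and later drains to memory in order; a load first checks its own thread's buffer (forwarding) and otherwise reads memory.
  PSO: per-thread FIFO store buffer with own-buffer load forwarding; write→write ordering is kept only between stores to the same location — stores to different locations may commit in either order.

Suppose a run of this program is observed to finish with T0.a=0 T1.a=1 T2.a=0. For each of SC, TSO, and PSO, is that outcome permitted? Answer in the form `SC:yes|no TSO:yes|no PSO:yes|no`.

outcome vector order: (T0.a,T1.a,T2.a)
under SC → (0,1,1), (1,0,0), (1,0,1), (1,1,0), (1,1,1), (2,0,0), (2,0,1), (2,1,0), (2,1,1)
under TSO → (0,0,0), (0,0,1), (0,1,0), (0,1,1), (1,0,0), (1,0,1), (1,1,0), (1,1,1), (2,0,0), (2,0,1), (2,1,0), (2,1,1)
under PSO → (0,0,0), (0,0,1), (0,1,0), (0,1,1), (1,0,0), (1,0,1), (1,1,0), (1,1,1), (2,0,0), (2,0,1), (2,1,0), (2,1,1)
target (0,1,0) ∈ {TSO,PSO}

SC:no TSO:yes PSO:yes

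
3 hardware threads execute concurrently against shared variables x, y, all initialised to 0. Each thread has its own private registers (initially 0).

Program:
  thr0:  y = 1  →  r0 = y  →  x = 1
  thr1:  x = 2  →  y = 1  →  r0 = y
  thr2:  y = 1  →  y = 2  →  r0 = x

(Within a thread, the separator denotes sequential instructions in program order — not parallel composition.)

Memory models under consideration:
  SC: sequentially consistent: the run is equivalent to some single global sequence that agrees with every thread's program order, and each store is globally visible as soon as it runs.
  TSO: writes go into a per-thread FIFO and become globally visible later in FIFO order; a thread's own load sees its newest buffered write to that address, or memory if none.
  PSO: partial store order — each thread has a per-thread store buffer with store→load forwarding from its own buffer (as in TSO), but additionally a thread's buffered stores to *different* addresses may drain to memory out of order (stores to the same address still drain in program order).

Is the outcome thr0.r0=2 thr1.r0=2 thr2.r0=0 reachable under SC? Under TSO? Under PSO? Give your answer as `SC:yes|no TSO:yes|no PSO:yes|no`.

SC:no TSO:yes PSO:yes

outcome vector order: (thr0.r0,thr1.r0,thr2.r0)
under SC → (1,1,0); (1,1,1); (1,1,2); (1,2,1); (1,2,2); (2,1,0); (2,1,1); (2,1,2); (2,2,1); (2,2,2)
under TSO → (1,1,0); (1,1,1); (1,1,2); (1,2,0); (1,2,1); (1,2,2); (2,1,0); (2,1,1); (2,1,2); (2,2,0); (2,2,1); (2,2,2)
under PSO → (1,1,0); (1,1,1); (1,1,2); (1,2,0); (1,2,1); (1,2,2); (2,1,0); (2,1,1); (2,1,2); (2,2,0); (2,2,1); (2,2,2)
target (2,2,0) ∈ {TSO,PSO}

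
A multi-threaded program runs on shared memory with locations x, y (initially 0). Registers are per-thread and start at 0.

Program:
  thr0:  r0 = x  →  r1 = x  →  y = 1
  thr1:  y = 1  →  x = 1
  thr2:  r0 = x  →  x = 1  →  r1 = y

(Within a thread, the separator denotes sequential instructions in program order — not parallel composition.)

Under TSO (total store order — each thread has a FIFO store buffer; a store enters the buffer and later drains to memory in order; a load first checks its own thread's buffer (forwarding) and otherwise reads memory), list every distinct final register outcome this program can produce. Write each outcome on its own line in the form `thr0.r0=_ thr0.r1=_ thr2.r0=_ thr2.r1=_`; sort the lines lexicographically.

thr0.r0=0 thr0.r1=0 thr2.r0=0 thr2.r1=0
thr0.r0=0 thr0.r1=0 thr2.r0=0 thr2.r1=1
thr0.r0=0 thr0.r1=0 thr2.r0=1 thr2.r1=1
thr0.r0=0 thr0.r1=1 thr2.r0=0 thr2.r1=0
thr0.r0=0 thr0.r1=1 thr2.r0=0 thr2.r1=1
thr0.r0=0 thr0.r1=1 thr2.r0=1 thr2.r1=1
thr0.r0=1 thr0.r1=1 thr2.r0=0 thr2.r1=0
thr0.r0=1 thr0.r1=1 thr2.r0=0 thr2.r1=1
thr0.r0=1 thr0.r1=1 thr2.r0=1 thr2.r1=1

outcome vector order: (thr0.r0,thr0.r1,thr2.r0,thr2.r1)
|TSO outcomes| = 9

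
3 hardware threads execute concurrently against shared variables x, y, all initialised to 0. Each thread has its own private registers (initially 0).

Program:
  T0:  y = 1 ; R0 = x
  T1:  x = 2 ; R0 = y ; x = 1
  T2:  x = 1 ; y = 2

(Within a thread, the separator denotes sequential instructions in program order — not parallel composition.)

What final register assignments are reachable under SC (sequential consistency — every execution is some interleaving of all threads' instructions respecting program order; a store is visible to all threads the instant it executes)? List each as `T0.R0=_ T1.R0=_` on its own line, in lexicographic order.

T0.R0=0 T1.R0=1
T0.R0=0 T1.R0=2
T0.R0=1 T1.R0=0
T0.R0=1 T1.R0=1
T0.R0=1 T1.R0=2
T0.R0=2 T1.R0=0
T0.R0=2 T1.R0=1
T0.R0=2 T1.R0=2

outcome vector order: (T0.R0,T1.R0)
|SC outcomes| = 8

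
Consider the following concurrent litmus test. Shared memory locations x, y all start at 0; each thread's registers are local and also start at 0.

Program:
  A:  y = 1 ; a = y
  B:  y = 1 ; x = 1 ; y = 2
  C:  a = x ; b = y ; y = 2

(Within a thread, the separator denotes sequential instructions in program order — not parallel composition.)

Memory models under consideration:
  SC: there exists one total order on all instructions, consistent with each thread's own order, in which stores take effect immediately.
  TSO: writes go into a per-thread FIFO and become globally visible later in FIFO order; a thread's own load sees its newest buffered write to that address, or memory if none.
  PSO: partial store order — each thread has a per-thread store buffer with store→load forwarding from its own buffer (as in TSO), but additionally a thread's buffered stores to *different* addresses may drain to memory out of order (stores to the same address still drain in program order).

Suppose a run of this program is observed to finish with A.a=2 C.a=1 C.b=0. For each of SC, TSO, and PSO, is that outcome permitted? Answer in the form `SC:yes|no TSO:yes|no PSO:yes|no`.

SC:no TSO:no PSO:yes

outcome vector order: (A.a,C.a,C.b)
SC (10): 1/0/0 1/0/1 1/0/2 1/1/1 1/1/2 2/0/0 2/0/1 2/0/2 2/1/1 2/1/2
TSO (10): 1/0/0 1/0/1 1/0/2 1/1/1 1/1/2 2/0/0 2/0/1 2/0/2 2/1/1 2/1/2
PSO (12): 1/0/0 1/0/1 1/0/2 1/1/0 1/1/1 1/1/2 2/0/0 2/0/1 2/0/2 2/1/0 2/1/1 2/1/2
target 2/1/0 ∈ {PSO}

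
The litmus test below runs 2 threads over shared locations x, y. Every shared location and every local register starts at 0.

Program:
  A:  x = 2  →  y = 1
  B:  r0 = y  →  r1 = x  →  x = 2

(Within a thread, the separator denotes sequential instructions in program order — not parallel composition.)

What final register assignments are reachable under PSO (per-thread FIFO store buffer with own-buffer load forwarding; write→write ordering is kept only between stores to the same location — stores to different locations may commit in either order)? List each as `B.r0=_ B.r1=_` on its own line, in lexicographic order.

outcome vector order: (B.r0,B.r1)
|PSO outcomes| = 4

B.r0=0 B.r1=0
B.r0=0 B.r1=2
B.r0=1 B.r1=0
B.r0=1 B.r1=2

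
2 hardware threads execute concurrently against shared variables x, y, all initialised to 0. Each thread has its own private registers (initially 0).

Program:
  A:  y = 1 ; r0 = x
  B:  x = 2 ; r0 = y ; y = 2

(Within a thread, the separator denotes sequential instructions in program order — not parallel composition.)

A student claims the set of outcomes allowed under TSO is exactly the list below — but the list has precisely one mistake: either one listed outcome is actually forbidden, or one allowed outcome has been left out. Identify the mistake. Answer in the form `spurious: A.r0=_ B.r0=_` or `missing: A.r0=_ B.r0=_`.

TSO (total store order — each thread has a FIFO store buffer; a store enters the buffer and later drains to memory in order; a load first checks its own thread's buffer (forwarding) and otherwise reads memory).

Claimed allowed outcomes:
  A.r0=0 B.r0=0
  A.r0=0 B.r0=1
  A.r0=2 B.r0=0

outcome vector order: (A.r0,B.r0)
[TSO] allowed = {00; 01; 20; 21}
TSO∖claimed = {21}

missing: A.r0=2 B.r0=1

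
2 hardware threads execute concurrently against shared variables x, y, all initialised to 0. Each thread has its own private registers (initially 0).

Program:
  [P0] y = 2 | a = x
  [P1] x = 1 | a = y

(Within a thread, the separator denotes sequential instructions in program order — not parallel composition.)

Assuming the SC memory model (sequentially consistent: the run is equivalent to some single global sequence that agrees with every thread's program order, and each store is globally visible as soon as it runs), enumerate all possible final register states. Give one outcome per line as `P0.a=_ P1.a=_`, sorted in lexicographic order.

P0.a=0 P1.a=2
P0.a=1 P1.a=0
P0.a=1 P1.a=2

outcome vector order: (P0.a,P1.a)
|SC outcomes| = 3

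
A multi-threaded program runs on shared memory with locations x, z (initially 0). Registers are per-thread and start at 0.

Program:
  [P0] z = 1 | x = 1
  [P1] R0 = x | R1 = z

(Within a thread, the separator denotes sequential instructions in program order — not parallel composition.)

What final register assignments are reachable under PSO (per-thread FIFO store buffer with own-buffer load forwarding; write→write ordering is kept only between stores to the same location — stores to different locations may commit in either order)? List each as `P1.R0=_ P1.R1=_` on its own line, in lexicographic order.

outcome vector order: (P1.R0,P1.R1)
|PSO outcomes| = 4

P1.R0=0 P1.R1=0
P1.R0=0 P1.R1=1
P1.R0=1 P1.R1=0
P1.R0=1 P1.R1=1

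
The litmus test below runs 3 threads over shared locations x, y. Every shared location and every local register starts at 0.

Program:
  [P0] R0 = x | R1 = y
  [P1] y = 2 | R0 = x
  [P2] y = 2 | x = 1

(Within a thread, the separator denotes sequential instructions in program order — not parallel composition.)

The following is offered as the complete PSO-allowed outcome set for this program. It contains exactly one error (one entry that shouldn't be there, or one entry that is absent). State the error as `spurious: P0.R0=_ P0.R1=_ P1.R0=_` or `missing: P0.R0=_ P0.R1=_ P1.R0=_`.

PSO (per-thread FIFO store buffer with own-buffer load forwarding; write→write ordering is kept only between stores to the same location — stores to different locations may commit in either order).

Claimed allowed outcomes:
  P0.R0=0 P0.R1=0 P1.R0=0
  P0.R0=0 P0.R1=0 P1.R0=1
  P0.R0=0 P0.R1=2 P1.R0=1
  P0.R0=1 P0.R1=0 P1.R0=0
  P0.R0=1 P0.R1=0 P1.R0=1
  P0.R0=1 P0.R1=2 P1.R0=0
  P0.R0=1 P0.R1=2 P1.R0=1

outcome vector order: (P0.R0,P0.R1,P1.R0)
[PSO] allowed = {<0 0 0> <0 0 1> <0 2 0> <0 2 1> <1 0 0> <1 0 1> <1 2 0> <1 2 1>}
PSO∖claimed = {<0 2 0>}

missing: P0.R0=0 P0.R1=2 P1.R0=0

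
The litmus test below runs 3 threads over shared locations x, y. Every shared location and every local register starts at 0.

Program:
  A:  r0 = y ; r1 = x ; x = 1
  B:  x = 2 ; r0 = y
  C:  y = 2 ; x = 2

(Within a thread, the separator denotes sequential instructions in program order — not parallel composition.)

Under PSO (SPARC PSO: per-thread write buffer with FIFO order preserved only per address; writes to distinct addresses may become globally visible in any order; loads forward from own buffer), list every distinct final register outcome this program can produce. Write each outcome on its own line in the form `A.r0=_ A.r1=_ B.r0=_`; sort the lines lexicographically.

A.r0=0 A.r1=0 B.r0=0
A.r0=0 A.r1=0 B.r0=2
A.r0=0 A.r1=2 B.r0=0
A.r0=0 A.r1=2 B.r0=2
A.r0=2 A.r1=0 B.r0=0
A.r0=2 A.r1=0 B.r0=2
A.r0=2 A.r1=2 B.r0=0
A.r0=2 A.r1=2 B.r0=2

outcome vector order: (A.r0,A.r1,B.r0)
|PSO outcomes| = 8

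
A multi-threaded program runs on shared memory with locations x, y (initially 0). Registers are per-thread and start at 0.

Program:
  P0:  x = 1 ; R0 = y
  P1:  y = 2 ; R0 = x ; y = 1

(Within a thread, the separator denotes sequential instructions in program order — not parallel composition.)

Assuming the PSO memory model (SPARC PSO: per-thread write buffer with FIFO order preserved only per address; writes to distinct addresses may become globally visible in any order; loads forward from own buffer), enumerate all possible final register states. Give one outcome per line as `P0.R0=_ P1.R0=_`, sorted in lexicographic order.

P0.R0=0 P1.R0=0
P0.R0=0 P1.R0=1
P0.R0=1 P1.R0=0
P0.R0=1 P1.R0=1
P0.R0=2 P1.R0=0
P0.R0=2 P1.R0=1

outcome vector order: (P0.R0,P1.R0)
|PSO outcomes| = 6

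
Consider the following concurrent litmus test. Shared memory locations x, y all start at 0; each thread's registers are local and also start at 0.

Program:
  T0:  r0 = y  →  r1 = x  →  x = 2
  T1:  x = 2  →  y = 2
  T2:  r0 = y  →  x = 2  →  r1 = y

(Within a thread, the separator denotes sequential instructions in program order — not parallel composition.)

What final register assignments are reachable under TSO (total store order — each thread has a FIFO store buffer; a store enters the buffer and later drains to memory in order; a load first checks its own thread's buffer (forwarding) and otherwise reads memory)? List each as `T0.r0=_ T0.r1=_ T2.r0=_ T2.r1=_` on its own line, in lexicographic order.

T0.r0=0 T0.r1=0 T2.r0=0 T2.r1=0
T0.r0=0 T0.r1=0 T2.r0=0 T2.r1=2
T0.r0=0 T0.r1=0 T2.r0=2 T2.r1=2
T0.r0=0 T0.r1=2 T2.r0=0 T2.r1=0
T0.r0=0 T0.r1=2 T2.r0=0 T2.r1=2
T0.r0=0 T0.r1=2 T2.r0=2 T2.r1=2
T0.r0=2 T0.r1=2 T2.r0=0 T2.r1=0
T0.r0=2 T0.r1=2 T2.r0=0 T2.r1=2
T0.r0=2 T0.r1=2 T2.r0=2 T2.r1=2

outcome vector order: (T0.r0,T0.r1,T2.r0,T2.r1)
|TSO outcomes| = 9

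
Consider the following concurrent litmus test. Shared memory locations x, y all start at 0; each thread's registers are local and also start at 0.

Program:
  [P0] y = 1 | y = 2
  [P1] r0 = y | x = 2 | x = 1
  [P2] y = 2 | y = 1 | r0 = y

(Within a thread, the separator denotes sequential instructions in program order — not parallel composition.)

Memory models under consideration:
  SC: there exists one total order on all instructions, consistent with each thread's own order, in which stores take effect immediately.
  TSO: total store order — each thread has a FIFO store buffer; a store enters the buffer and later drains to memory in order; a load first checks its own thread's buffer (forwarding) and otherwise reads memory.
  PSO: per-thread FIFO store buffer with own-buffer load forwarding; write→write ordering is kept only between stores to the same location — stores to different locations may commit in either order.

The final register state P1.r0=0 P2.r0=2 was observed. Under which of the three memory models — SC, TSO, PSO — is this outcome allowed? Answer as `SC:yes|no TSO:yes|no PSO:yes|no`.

SC:yes TSO:yes PSO:yes

outcome vector order: (P1.r0,P2.r0)
[SC] allowed = {(0,1) (0,2) (1,1) (1,2) (2,1) (2,2)}
[TSO] allowed = {(0,1) (0,2) (1,1) (1,2) (2,1) (2,2)}
[PSO] allowed = {(0,1) (0,2) (1,1) (1,2) (2,1) (2,2)}
target (0,2) ∈ {SC,TSO,PSO}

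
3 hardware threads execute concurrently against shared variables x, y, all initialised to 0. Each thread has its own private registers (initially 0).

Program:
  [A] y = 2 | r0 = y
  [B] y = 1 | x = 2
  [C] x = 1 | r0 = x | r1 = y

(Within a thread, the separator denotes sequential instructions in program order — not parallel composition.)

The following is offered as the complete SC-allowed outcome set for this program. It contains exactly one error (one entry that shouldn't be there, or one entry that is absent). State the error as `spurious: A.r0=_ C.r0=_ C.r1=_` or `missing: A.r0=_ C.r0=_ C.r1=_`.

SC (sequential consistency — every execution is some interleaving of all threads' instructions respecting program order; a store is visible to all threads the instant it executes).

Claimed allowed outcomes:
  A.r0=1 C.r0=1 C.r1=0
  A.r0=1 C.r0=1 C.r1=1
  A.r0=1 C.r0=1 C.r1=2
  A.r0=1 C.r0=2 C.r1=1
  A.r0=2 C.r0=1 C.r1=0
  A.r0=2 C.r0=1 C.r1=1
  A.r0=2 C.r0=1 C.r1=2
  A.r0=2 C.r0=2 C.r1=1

missing: A.r0=2 C.r0=2 C.r1=2

outcome vector order: (A.r0,C.r0,C.r1)
[SC] allowed = {(1,1,0); (1,1,1); (1,1,2); (1,2,1); (2,1,0); (2,1,1); (2,1,2); (2,2,1); (2,2,2)}
SC∖claimed = {(2,2,2)}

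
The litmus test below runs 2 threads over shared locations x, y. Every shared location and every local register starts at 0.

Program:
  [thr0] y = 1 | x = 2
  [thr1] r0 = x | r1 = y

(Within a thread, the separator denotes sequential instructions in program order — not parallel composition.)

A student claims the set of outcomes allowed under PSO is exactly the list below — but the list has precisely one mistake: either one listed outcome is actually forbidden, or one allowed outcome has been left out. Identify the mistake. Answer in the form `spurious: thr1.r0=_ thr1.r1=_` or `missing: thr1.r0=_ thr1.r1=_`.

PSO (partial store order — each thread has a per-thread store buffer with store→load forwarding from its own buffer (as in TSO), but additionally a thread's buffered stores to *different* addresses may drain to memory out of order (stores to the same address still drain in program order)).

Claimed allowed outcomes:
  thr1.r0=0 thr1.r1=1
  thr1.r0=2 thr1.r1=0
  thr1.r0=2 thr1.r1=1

missing: thr1.r0=0 thr1.r1=0

outcome vector order: (thr1.r0,thr1.r1)
PSO: 4 outcomes — {(0,0); (0,1); (2,0); (2,1)}
PSO∖claimed = {(0,0)}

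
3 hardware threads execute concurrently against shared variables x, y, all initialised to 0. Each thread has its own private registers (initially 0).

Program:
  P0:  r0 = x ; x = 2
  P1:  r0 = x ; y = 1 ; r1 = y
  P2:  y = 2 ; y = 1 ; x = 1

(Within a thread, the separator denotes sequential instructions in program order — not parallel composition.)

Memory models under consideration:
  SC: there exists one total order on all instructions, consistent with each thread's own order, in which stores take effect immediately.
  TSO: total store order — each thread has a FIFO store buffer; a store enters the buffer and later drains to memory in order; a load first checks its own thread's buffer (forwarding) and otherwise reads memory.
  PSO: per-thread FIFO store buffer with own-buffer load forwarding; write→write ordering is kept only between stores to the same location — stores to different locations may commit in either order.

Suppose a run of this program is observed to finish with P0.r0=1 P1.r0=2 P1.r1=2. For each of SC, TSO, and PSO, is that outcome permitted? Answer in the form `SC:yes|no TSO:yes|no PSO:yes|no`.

SC:no TSO:no PSO:yes

outcome vector order: (P0.r0,P1.r0,P1.r1)
SC (9): (0,0,1); (0,0,2); (0,1,1); (0,2,1); (0,2,2); (1,0,1); (1,0,2); (1,1,1); (1,2,1)
TSO (9): (0,0,1); (0,0,2); (0,1,1); (0,2,1); (0,2,2); (1,0,1); (1,0,2); (1,1,1); (1,2,1)
PSO (12): (0,0,1); (0,0,2); (0,1,1); (0,1,2); (0,2,1); (0,2,2); (1,0,1); (1,0,2); (1,1,1); (1,1,2); (1,2,1); (1,2,2)
target (1,2,2) ∈ {PSO}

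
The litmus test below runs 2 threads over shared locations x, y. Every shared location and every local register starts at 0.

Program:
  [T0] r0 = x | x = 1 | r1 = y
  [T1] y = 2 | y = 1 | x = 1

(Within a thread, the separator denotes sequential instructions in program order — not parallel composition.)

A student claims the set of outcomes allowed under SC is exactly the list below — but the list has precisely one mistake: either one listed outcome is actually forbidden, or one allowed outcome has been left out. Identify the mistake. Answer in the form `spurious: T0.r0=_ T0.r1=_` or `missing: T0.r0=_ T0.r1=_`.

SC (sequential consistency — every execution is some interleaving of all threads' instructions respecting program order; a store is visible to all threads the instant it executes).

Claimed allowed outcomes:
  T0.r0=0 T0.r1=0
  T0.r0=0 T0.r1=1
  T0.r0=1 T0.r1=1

outcome vector order: (T0.r0,T0.r1)
under SC → <0 0>; <0 1>; <0 2>; <1 1>
SC∖claimed = {<0 2>}

missing: T0.r0=0 T0.r1=2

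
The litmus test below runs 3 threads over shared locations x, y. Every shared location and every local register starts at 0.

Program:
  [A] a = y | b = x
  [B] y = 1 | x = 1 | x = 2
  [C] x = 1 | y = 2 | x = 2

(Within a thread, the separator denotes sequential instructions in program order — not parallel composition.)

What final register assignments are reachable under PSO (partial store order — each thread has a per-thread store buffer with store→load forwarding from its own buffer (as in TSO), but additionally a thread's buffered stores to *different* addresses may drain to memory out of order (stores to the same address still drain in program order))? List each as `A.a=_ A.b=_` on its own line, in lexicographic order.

outcome vector order: (A.a,A.b)
|PSO outcomes| = 9

A.a=0 A.b=0
A.a=0 A.b=1
A.a=0 A.b=2
A.a=1 A.b=0
A.a=1 A.b=1
A.a=1 A.b=2
A.a=2 A.b=0
A.a=2 A.b=1
A.a=2 A.b=2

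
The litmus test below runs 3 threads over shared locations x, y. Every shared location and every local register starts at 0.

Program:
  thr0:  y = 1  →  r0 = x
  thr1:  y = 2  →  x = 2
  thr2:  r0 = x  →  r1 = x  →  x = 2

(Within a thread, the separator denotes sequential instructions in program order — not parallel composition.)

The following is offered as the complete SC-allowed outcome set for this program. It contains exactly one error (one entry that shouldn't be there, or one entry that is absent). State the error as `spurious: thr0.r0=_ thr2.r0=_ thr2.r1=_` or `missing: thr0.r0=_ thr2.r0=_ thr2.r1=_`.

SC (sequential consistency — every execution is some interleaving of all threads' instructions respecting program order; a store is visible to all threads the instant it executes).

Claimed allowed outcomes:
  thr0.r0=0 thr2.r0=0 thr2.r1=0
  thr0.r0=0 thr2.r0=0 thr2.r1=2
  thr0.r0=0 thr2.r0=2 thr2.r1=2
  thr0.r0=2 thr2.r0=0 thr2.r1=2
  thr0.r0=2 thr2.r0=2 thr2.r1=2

outcome vector order: (thr0.r0,thr2.r0,thr2.r1)
under SC → <0 0 0> <0 0 2> <0 2 2> <2 0 0> <2 0 2> <2 2 2>
SC∖claimed = {<2 0 0>}

missing: thr0.r0=2 thr2.r0=0 thr2.r1=0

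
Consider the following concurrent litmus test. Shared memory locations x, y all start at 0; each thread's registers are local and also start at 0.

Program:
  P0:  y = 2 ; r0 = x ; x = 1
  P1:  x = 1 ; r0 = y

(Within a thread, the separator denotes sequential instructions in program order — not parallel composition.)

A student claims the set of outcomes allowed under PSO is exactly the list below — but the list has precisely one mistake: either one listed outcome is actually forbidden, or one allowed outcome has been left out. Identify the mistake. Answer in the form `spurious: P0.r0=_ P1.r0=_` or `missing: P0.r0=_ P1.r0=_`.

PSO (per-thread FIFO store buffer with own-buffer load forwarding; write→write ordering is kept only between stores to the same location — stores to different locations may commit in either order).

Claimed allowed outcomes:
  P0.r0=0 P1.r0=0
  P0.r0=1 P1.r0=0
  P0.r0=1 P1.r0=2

missing: P0.r0=0 P1.r0=2

outcome vector order: (P0.r0,P1.r0)
under PSO → <0 0>, <0 2>, <1 0>, <1 2>
PSO∖claimed = {<0 2>}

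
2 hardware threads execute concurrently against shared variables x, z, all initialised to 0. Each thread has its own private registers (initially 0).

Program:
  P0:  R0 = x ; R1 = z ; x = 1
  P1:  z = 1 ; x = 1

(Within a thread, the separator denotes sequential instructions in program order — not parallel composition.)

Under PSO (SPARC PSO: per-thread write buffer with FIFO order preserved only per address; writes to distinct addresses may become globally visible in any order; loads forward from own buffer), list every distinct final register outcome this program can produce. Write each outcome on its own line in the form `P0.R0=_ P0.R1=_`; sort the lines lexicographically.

outcome vector order: (P0.R0,P0.R1)
|PSO outcomes| = 4

P0.R0=0 P0.R1=0
P0.R0=0 P0.R1=1
P0.R0=1 P0.R1=0
P0.R0=1 P0.R1=1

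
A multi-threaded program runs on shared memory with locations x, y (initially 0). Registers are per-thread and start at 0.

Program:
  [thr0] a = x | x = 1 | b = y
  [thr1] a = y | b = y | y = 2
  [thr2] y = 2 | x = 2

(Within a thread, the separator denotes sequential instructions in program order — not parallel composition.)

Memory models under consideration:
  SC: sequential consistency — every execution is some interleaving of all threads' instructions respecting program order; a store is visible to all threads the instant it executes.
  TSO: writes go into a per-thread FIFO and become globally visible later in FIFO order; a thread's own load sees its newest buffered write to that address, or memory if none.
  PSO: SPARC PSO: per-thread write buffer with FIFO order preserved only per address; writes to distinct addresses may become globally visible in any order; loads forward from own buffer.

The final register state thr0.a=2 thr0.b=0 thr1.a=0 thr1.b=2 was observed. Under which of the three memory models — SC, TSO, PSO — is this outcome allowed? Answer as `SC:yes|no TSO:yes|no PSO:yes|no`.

SC:no TSO:no PSO:yes

outcome vector order: (thr0.a,thr0.b,thr1.a,thr1.b)
[SC] allowed = {0000; 0002; 0022; 0200; 0202; 0222; 2200; 2202; 2222}
[TSO] allowed = {0000; 0002; 0022; 0200; 0202; 0222; 2200; 2202; 2222}
[PSO] allowed = {0000; 0002; 0022; 0200; 0202; 0222; 2000; 2002; 2022; 2200; 2202; 2222}
target 2002 ∈ {PSO}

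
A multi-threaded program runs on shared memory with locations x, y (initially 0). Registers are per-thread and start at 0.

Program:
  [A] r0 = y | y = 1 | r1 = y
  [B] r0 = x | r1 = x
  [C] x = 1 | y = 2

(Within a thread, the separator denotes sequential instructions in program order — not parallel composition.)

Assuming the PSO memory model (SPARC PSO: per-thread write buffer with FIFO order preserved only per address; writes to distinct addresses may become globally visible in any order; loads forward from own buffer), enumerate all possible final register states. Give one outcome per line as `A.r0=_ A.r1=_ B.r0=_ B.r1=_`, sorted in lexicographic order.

A.r0=0 A.r1=1 B.r0=0 B.r1=0
A.r0=0 A.r1=1 B.r0=0 B.r1=1
A.r0=0 A.r1=1 B.r0=1 B.r1=1
A.r0=0 A.r1=2 B.r0=0 B.r1=0
A.r0=0 A.r1=2 B.r0=0 B.r1=1
A.r0=0 A.r1=2 B.r0=1 B.r1=1
A.r0=2 A.r1=1 B.r0=0 B.r1=0
A.r0=2 A.r1=1 B.r0=0 B.r1=1
A.r0=2 A.r1=1 B.r0=1 B.r1=1

outcome vector order: (A.r0,A.r1,B.r0,B.r1)
|PSO outcomes| = 9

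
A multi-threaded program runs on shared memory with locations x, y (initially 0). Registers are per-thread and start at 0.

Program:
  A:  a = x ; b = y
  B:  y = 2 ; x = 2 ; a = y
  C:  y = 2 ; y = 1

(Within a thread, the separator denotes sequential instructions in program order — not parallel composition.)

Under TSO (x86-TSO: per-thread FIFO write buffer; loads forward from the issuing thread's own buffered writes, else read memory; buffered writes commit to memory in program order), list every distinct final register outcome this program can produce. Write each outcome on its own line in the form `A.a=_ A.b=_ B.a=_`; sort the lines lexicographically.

A.a=0 A.b=0 B.a=1
A.a=0 A.b=0 B.a=2
A.a=0 A.b=1 B.a=1
A.a=0 A.b=1 B.a=2
A.a=0 A.b=2 B.a=1
A.a=0 A.b=2 B.a=2
A.a=2 A.b=1 B.a=1
A.a=2 A.b=1 B.a=2
A.a=2 A.b=2 B.a=1
A.a=2 A.b=2 B.a=2

outcome vector order: (A.a,A.b,B.a)
|TSO outcomes| = 10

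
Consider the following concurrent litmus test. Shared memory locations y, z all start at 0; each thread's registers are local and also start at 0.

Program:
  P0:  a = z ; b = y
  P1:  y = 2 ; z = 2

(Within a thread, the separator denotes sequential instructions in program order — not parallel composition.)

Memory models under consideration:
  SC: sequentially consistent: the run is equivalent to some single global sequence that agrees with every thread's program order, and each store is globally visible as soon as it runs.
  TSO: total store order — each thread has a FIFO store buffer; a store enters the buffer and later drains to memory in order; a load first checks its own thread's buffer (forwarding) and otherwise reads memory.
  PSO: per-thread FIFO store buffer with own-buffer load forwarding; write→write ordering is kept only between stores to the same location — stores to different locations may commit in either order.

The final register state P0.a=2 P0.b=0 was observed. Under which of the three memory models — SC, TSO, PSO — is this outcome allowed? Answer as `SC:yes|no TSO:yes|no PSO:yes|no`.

outcome vector order: (P0.a,P0.b)
under SC → (0,0) (0,2) (2,2)
under TSO → (0,0) (0,2) (2,2)
under PSO → (0,0) (0,2) (2,0) (2,2)
target (2,0) ∈ {PSO}

SC:no TSO:no PSO:yes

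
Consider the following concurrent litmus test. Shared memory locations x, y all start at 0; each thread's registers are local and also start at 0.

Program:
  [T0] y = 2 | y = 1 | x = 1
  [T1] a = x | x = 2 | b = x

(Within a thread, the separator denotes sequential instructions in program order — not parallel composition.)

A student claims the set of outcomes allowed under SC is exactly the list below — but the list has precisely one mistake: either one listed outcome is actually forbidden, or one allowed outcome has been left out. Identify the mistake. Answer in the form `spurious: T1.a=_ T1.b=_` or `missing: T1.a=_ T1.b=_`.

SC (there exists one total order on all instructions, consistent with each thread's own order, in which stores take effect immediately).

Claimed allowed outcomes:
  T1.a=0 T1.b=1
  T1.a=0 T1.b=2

missing: T1.a=1 T1.b=2

outcome vector order: (T1.a,T1.b)
SC: 3 outcomes — {<0 1>; <0 2>; <1 2>}
SC∖claimed = {<1 2>}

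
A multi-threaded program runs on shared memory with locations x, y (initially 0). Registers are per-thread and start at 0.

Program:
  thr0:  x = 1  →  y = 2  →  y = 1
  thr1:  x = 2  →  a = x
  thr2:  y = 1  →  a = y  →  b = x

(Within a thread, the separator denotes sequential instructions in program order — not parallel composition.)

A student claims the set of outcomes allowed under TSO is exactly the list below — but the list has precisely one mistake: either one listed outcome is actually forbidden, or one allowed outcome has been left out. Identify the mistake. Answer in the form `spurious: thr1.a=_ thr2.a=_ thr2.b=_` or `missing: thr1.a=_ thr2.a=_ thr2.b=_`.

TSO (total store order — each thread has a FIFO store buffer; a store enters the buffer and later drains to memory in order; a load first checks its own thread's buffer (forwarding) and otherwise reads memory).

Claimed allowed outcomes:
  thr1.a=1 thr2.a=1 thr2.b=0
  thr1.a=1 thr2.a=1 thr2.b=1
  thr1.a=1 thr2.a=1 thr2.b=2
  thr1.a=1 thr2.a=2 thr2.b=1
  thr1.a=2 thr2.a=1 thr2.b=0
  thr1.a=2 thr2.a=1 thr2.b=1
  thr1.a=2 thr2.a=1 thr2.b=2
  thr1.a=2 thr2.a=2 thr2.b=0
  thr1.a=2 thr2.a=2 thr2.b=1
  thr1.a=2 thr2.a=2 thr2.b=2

outcome vector order: (thr1.a,thr2.a,thr2.b)
TSO: 9 outcomes — {(1,1,0) (1,1,1) (1,1,2) (1,2,1) (2,1,0) (2,1,1) (2,1,2) (2,2,1) (2,2,2)}
claimed∖TSO = {(2,2,0)}

spurious: thr1.a=2 thr2.a=2 thr2.b=0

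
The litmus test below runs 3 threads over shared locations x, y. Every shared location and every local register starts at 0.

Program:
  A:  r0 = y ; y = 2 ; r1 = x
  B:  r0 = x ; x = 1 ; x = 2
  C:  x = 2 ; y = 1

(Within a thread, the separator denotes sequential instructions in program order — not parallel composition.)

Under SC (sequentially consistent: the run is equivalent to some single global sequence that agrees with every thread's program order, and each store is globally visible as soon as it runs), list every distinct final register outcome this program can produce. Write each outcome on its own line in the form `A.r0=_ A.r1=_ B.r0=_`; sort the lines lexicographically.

A.r0=0 A.r1=0 B.r0=0
A.r0=0 A.r1=0 B.r0=2
A.r0=0 A.r1=1 B.r0=0
A.r0=0 A.r1=1 B.r0=2
A.r0=0 A.r1=2 B.r0=0
A.r0=0 A.r1=2 B.r0=2
A.r0=1 A.r1=1 B.r0=0
A.r0=1 A.r1=1 B.r0=2
A.r0=1 A.r1=2 B.r0=0
A.r0=1 A.r1=2 B.r0=2

outcome vector order: (A.r0,A.r1,B.r0)
|SC outcomes| = 10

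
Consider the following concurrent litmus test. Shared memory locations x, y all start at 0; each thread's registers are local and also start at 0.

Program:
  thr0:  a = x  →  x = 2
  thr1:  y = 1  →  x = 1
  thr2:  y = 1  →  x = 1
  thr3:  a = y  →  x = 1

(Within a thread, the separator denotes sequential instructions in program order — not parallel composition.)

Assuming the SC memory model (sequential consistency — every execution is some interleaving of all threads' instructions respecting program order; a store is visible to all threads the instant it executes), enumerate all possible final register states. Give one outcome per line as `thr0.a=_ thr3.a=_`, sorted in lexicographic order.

thr0.a=0 thr3.a=0
thr0.a=0 thr3.a=1
thr0.a=1 thr3.a=0
thr0.a=1 thr3.a=1

outcome vector order: (thr0.a,thr3.a)
|SC outcomes| = 4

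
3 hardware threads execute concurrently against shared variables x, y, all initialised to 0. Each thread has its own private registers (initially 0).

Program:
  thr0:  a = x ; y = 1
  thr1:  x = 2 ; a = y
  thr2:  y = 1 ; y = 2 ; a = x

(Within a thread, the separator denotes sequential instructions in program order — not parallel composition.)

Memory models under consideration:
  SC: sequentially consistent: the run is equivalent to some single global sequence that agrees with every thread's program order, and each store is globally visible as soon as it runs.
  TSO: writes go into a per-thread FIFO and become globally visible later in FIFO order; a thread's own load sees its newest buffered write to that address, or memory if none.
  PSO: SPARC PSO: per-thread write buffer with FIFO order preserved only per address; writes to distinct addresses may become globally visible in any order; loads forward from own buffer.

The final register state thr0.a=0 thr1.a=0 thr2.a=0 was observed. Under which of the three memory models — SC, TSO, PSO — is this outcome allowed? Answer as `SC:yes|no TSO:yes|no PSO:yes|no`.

SC:no TSO:yes PSO:yes

outcome vector order: (thr0.a,thr1.a,thr2.a)
SC: 10 outcomes — {<0 0 2> <0 1 0> <0 1 2> <0 2 0> <0 2 2> <2 0 2> <2 1 0> <2 1 2> <2 2 0> <2 2 2>}
TSO: 12 outcomes — {<0 0 0> <0 0 2> <0 1 0> <0 1 2> <0 2 0> <0 2 2> <2 0 0> <2 0 2> <2 1 0> <2 1 2> <2 2 0> <2 2 2>}
PSO: 12 outcomes — {<0 0 0> <0 0 2> <0 1 0> <0 1 2> <0 2 0> <0 2 2> <2 0 0> <2 0 2> <2 1 0> <2 1 2> <2 2 0> <2 2 2>}
target <0 0 0> ∈ {TSO,PSO}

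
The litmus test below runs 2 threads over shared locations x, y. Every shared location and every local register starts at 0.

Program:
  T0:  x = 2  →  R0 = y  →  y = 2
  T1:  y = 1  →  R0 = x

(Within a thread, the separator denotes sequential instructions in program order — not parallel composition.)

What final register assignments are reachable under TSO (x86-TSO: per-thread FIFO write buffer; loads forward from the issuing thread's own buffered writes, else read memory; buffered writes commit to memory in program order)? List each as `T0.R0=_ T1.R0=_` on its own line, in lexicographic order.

outcome vector order: (T0.R0,T1.R0)
|TSO outcomes| = 4

T0.R0=0 T1.R0=0
T0.R0=0 T1.R0=2
T0.R0=1 T1.R0=0
T0.R0=1 T1.R0=2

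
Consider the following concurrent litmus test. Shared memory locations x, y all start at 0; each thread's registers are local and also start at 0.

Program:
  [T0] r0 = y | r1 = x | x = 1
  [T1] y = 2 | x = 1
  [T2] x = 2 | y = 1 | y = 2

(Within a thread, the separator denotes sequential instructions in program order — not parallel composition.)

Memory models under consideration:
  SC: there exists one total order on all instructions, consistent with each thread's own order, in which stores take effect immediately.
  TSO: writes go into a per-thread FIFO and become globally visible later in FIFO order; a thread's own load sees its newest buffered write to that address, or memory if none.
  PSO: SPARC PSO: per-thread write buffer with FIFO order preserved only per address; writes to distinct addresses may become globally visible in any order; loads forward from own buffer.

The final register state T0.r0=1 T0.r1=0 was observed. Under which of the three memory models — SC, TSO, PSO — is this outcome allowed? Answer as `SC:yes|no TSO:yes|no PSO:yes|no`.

SC:no TSO:no PSO:yes

outcome vector order: (T0.r0,T0.r1)
[SC] allowed = {(0,0); (0,1); (0,2); (1,1); (1,2); (2,0); (2,1); (2,2)}
[TSO] allowed = {(0,0); (0,1); (0,2); (1,1); (1,2); (2,0); (2,1); (2,2)}
[PSO] allowed = {(0,0); (0,1); (0,2); (1,0); (1,1); (1,2); (2,0); (2,1); (2,2)}
target (1,0) ∈ {PSO}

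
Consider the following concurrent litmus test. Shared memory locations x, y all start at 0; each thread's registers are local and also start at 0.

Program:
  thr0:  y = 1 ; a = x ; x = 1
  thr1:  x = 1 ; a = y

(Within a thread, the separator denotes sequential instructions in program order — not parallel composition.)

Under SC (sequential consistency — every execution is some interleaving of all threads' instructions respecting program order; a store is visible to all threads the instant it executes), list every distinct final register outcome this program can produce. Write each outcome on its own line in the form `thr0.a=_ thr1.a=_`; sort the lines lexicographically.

thr0.a=0 thr1.a=1
thr0.a=1 thr1.a=0
thr0.a=1 thr1.a=1

outcome vector order: (thr0.a,thr1.a)
|SC outcomes| = 3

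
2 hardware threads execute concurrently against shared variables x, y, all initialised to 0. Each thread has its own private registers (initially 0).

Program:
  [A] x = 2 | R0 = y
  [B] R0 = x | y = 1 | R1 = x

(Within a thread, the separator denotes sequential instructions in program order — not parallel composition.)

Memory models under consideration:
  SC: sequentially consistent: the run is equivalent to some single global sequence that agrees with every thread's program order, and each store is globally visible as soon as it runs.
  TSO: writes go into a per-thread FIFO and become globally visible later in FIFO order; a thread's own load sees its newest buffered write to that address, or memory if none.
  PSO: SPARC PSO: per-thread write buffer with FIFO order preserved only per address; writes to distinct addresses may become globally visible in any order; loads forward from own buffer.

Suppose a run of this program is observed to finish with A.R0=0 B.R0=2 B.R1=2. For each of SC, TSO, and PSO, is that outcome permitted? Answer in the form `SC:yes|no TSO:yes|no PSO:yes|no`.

outcome vector order: (A.R0,B.R0,B.R1)
SC: 5 outcomes — {0/0/2, 0/2/2, 1/0/0, 1/0/2, 1/2/2}
TSO: 6 outcomes — {0/0/0, 0/0/2, 0/2/2, 1/0/0, 1/0/2, 1/2/2}
PSO: 6 outcomes — {0/0/0, 0/0/2, 0/2/2, 1/0/0, 1/0/2, 1/2/2}
target 0/2/2 ∈ {SC,TSO,PSO}

SC:yes TSO:yes PSO:yes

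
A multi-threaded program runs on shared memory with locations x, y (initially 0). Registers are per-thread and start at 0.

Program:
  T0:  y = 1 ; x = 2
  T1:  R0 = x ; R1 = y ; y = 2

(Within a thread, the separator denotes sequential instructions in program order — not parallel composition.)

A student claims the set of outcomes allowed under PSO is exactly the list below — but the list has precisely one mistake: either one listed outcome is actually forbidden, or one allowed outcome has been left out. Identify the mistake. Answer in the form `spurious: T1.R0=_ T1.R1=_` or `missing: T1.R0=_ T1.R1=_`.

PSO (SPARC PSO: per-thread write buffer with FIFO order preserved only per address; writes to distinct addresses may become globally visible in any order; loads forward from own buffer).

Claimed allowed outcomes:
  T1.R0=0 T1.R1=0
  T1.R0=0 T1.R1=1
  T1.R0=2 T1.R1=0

missing: T1.R0=2 T1.R1=1

outcome vector order: (T1.R0,T1.R1)
[PSO] allowed = {<0 0>; <0 1>; <2 0>; <2 1>}
PSO∖claimed = {<2 1>}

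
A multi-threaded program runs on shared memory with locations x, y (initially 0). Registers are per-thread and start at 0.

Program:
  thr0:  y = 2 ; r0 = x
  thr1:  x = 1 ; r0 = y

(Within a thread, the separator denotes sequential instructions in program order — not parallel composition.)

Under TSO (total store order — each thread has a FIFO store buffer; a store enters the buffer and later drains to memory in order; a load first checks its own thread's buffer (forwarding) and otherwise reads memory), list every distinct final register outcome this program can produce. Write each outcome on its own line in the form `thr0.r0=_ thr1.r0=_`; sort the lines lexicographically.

thr0.r0=0 thr1.r0=0
thr0.r0=0 thr1.r0=2
thr0.r0=1 thr1.r0=0
thr0.r0=1 thr1.r0=2

outcome vector order: (thr0.r0,thr1.r0)
|TSO outcomes| = 4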